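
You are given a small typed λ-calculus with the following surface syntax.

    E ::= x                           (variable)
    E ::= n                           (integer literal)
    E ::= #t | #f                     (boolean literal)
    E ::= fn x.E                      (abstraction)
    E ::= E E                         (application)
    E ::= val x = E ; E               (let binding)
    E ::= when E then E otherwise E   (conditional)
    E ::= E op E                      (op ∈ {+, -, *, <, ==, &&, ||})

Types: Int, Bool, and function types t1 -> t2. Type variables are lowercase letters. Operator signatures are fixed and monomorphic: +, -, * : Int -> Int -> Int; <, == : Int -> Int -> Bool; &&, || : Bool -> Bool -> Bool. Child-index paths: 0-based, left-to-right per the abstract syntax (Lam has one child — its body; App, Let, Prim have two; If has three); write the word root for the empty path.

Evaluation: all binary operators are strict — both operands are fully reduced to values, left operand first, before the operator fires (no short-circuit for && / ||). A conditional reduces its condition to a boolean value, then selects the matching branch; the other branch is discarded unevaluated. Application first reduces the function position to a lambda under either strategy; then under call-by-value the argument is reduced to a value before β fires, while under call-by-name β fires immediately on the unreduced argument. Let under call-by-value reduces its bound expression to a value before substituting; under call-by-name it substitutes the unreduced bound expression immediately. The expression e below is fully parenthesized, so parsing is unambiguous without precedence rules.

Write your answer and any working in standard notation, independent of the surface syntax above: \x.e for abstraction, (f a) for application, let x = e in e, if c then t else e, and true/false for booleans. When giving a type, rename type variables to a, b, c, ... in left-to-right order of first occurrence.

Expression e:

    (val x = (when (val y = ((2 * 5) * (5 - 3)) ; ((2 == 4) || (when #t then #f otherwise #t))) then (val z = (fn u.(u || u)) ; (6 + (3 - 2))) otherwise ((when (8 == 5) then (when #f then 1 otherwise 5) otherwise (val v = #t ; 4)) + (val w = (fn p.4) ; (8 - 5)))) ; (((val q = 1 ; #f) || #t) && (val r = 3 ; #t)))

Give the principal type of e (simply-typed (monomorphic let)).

Answer: Bool

Working:
  unify Int ~ Int
  unify Int ~ Int
  unify Int ~ Int
  unify Int ~ Int
  unify Int ~ Int
  unify Int ~ Int
let y : Int
  unify Int ~ Int
  unify Int ~ Int
  unify Bool ~ Bool
  unify Bool ~ Bool
  unify Bool ~ Bool
  unify Bool ~ Bool
  unify Bool ~ Bool
u : a
  unify a ~ Bool
u : Bool
  unify Bool ~ Bool
\u._ : Bool -> Bool
let z : Bool -> Bool
  unify Int ~ Int
  unify Int ~ Int
  unify Int ~ Int
  unify Int ~ Int
  unify Int ~ Int
  unify Int ~ Int
  unify Bool ~ Bool
  unify Bool ~ Bool
  unify Int ~ Int
let v : Bool
  unify Int ~ Int
  unify Int ~ Int
\p._ : b -> Int
let w : b -> Int
  unify Int ~ Int
  unify Int ~ Int
  unify Int ~ Int
  unify Int ~ Int
let x : Int
let q : Int
  unify Bool ~ Bool
  unify Bool ~ Bool
  unify Bool ~ Bool
let r : Int
  unify Bool ~ Bool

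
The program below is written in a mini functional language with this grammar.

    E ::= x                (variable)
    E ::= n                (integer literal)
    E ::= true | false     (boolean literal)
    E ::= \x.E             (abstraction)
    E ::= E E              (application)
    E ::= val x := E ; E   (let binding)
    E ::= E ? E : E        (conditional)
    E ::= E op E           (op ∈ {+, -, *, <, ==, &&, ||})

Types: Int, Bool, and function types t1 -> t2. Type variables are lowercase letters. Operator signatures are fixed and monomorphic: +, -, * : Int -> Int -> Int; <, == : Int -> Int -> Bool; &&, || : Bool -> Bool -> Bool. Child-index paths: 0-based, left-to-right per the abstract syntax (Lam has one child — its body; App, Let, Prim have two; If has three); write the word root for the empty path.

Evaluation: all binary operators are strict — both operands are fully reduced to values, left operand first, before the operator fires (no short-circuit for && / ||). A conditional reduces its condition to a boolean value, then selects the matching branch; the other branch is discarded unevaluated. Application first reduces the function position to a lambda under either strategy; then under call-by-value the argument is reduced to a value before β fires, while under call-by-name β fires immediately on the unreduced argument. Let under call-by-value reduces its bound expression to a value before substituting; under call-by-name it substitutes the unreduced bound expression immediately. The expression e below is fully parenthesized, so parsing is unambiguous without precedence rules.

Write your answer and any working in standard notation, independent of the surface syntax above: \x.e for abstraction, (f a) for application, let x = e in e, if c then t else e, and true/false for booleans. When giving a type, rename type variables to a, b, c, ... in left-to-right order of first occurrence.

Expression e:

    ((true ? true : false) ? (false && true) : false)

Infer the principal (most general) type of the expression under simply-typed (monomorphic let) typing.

Answer: Bool

Trace:
  unify Bool ~ Bool
  unify Bool ~ Bool
  unify Bool ~ Bool
  unify Bool ~ Bool
  unify Bool ~ Bool
  unify Bool ~ Bool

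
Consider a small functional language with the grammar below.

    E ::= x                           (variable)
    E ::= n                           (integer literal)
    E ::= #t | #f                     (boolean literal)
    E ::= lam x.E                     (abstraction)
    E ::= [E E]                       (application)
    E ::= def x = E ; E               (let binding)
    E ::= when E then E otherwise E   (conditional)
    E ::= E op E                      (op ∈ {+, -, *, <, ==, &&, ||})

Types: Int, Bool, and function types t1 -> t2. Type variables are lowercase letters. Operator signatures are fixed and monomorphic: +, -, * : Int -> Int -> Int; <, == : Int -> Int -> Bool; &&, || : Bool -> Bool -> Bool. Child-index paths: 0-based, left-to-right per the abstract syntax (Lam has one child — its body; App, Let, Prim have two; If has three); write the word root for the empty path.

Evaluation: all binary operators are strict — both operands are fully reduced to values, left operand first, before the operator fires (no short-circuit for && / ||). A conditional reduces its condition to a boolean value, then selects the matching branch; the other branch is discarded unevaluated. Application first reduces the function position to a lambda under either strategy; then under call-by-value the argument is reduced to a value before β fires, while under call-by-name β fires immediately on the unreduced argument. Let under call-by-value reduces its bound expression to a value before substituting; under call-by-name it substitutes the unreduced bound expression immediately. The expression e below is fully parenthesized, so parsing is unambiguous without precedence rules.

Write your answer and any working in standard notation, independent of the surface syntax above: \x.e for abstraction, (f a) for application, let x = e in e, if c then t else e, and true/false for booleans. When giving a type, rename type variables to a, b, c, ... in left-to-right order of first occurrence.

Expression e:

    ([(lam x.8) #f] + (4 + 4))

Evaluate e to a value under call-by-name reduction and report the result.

Answer: 16

Trace:
step 0: (((\x.8) false) + (4 + 4))
step 1: [beta@0] (8 + (4 + 4))
step 2: [delta@1] (8 + 8)
step 3: [delta@root] 16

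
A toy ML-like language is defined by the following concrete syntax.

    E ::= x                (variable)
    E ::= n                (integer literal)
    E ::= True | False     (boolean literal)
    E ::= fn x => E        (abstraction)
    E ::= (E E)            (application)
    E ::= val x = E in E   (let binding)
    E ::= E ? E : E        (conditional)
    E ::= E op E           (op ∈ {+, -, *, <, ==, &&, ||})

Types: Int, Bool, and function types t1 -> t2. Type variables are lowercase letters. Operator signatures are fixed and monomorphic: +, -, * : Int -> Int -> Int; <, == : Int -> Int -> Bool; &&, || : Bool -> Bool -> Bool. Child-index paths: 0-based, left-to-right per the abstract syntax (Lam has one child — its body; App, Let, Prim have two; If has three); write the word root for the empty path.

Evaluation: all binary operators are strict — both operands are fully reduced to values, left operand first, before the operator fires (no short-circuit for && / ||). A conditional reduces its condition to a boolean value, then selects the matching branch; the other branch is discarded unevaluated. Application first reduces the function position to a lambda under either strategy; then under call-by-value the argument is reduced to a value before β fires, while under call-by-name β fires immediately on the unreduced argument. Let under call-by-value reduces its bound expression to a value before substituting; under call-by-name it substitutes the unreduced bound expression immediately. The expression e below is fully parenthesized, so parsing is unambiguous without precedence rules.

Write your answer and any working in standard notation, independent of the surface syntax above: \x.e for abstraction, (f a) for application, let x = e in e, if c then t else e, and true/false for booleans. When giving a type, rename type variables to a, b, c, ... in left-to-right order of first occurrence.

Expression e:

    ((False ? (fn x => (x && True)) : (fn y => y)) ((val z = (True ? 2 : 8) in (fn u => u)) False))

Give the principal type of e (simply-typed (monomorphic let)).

Answer: Bool

Trace:
  unify Bool ~ Bool
x : a
  unify a ~ Bool
  unify Bool ~ Bool
\x._ : Bool -> Bool
y : b
\y._ : b -> b
  unify Bool -> Bool ~ b -> b
  unify Bool ~ b
  unify Bool ~ Bool
  unify Bool ~ Bool
  unify Int ~ Int
let z : Int
u : c
\u._ : c -> c
  unify c -> c ~ Bool -> d
  unify c ~ Bool
  unify Bool ~ d
_ _ : Bool
  unify Bool -> Bool ~ Bool -> e
  unify Bool ~ Bool
  unify Bool ~ e
_ _ : Bool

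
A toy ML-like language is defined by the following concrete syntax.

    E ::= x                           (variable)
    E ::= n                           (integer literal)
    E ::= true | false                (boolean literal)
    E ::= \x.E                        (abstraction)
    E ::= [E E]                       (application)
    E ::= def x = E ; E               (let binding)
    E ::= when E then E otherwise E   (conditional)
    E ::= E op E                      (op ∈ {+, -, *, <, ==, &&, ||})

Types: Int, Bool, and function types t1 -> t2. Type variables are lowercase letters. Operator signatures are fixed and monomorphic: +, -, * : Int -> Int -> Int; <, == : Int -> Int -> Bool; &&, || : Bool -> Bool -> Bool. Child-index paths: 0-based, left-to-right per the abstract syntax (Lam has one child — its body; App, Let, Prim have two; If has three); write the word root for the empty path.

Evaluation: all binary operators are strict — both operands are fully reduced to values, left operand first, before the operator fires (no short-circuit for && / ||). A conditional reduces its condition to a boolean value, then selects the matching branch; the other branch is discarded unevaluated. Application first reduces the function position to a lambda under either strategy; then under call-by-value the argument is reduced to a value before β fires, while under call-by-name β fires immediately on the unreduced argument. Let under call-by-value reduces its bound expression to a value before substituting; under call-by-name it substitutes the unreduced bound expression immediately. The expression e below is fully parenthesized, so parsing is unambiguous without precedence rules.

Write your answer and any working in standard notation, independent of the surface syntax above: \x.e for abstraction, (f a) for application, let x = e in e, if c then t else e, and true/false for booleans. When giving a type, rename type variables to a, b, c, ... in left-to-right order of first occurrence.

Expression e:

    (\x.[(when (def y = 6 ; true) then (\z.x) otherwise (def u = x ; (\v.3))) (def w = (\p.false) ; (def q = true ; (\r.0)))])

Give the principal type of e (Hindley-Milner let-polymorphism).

Answer: Int -> Int

Trace:
let y : Int
  unify Bool ~ Bool
x : a
\z._ : b -> a
x : a
let u : a
\v._ : c -> Int
  unify b -> a ~ c -> Int
  unify b ~ c
  unify a ~ Int
\p._ : d -> Bool
let w : forall. d -> Bool
let q : Bool
\r._ : e -> Int
  unify c -> Int ~ (e -> Int) -> f
  unify c ~ e -> Int
  unify Int ~ f
_ _ : Int
\x._ : Int -> Int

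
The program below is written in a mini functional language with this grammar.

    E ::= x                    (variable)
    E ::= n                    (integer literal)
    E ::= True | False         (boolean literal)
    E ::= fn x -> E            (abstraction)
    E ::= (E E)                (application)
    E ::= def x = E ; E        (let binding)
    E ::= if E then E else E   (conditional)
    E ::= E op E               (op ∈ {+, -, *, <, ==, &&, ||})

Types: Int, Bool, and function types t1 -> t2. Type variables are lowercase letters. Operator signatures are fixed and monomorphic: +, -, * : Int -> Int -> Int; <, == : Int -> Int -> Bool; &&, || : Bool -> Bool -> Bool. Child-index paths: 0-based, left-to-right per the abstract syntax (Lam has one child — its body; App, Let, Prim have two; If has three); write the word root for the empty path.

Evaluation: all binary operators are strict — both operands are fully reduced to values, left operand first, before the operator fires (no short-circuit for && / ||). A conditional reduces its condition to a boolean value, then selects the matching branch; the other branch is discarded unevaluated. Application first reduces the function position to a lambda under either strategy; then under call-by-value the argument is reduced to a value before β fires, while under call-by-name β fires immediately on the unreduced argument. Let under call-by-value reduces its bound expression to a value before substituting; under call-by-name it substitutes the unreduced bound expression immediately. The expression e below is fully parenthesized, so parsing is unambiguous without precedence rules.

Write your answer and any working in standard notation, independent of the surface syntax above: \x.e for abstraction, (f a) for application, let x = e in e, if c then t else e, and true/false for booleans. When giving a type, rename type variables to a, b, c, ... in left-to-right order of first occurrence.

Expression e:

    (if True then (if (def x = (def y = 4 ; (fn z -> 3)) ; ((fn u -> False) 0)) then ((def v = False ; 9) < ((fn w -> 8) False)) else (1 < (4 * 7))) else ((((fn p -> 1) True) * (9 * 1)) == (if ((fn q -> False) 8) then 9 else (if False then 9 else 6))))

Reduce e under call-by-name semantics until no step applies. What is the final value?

Working:
step 0: (if true then (if (let x = (let y = 4 in (\z.3)) in ((\u.false) 0)) then ((let v = false in 9) < ((\w.8) false)) else (1 < (4 * 7))) else ((((\p.1) true) * (9 * 1)) == (if ((\q.false) 8) then 9 else (if false then 9 else 6))))
step 1: [if@root] (if (let x = (let y = 4 in (\z.3)) in ((\u.false) 0)) then ((let v = false in 9) < ((\w.8) false)) else (1 < (4 * 7)))
step 2: [let@0] (if ((\u.false) 0) then ((let v = false in 9) < ((\w.8) false)) else (1 < (4 * 7)))
step 3: [beta@0] (if false then ((let v = false in 9) < ((\w.8) false)) else (1 < (4 * 7)))
step 4: [if@root] (1 < (4 * 7))
step 5: [delta@1] (1 < 28)
step 6: [delta@root] true

Answer: true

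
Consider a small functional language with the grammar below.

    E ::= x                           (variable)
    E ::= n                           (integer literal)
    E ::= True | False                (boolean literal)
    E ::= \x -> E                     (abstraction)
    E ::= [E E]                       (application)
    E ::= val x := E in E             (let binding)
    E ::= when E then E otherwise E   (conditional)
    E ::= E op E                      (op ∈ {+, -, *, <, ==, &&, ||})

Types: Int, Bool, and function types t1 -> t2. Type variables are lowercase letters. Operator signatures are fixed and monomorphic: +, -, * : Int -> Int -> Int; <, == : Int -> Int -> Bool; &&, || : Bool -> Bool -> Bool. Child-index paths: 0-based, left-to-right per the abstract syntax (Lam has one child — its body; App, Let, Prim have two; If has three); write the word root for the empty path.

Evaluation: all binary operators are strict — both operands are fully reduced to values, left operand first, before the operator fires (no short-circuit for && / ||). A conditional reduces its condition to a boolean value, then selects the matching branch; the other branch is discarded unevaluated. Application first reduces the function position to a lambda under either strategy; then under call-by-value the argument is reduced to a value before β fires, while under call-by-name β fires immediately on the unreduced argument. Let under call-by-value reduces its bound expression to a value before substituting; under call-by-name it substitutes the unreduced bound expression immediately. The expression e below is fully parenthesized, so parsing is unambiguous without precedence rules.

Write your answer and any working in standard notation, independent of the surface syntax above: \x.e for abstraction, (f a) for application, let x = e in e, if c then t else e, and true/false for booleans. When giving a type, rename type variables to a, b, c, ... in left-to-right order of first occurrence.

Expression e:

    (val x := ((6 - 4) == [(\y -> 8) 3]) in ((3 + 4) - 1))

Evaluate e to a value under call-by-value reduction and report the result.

Answer: 6

Working:
step 0: (let x = ((6 - 4) == ((\y.8) 3)) in ((3 + 4) - 1))
step 1: [delta@0.0] (let x = (2 == ((\y.8) 3)) in ((3 + 4) - 1))
step 2: [beta@0.1] (let x = (2 == 8) in ((3 + 4) - 1))
step 3: [delta@0] (let x = false in ((3 + 4) - 1))
step 4: [let@root] ((3 + 4) - 1)
step 5: [delta@0] (7 - 1)
step 6: [delta@root] 6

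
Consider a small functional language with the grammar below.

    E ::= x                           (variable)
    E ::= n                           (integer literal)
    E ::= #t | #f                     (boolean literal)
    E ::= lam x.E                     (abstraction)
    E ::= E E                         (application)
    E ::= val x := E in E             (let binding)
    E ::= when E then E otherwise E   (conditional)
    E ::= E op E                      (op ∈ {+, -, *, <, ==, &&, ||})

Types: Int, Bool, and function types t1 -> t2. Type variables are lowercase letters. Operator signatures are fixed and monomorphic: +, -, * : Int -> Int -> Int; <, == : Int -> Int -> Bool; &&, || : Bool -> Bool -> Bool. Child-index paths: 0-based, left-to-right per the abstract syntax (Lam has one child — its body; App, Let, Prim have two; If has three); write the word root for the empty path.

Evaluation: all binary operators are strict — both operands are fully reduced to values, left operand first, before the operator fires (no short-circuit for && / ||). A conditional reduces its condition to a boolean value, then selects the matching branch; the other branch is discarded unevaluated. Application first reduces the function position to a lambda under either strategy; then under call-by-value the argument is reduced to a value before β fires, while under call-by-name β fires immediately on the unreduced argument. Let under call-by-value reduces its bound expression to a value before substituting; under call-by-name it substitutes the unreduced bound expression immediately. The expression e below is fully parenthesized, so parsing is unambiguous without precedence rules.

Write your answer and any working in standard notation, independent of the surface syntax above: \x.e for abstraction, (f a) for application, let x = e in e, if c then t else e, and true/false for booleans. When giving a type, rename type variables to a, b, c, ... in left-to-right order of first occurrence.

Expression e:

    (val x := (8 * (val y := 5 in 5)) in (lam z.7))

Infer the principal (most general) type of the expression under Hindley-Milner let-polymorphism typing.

Trace:
  unify Int ~ Int
let y : Int
  unify Int ~ Int
let x : Int
\z._ : a -> Int

Answer: a -> Int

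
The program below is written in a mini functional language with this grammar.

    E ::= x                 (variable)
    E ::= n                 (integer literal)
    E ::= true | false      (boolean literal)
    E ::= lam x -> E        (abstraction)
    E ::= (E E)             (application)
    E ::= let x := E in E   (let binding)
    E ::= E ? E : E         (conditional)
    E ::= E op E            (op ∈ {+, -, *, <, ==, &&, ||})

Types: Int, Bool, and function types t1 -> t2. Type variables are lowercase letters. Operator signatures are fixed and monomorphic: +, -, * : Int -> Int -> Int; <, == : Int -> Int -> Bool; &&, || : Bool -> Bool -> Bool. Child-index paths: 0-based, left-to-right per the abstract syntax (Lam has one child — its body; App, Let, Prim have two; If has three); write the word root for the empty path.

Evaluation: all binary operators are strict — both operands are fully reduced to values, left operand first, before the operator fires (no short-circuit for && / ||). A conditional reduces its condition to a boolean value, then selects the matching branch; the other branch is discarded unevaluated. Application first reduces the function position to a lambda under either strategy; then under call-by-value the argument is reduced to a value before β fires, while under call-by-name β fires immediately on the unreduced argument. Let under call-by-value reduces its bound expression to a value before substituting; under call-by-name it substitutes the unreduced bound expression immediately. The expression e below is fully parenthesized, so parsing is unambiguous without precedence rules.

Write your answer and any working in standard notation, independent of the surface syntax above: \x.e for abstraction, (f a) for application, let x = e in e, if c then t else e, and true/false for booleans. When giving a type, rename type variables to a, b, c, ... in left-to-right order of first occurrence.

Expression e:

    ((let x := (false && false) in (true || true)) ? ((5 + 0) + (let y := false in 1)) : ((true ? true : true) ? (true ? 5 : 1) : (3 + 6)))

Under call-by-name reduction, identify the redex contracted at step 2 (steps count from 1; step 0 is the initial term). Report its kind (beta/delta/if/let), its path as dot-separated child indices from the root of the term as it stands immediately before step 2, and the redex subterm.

Derivation:
step 0: (if (let x = (false && false) in (true || true)) then ((5 + 0) + (let y = false in 1)) else (if (if true then true else true) then (if true then 5 else 1) else (3 + 6)))
step 1: [let@0] (if (true || true) then ((5 + 0) + (let y = false in 1)) else (if (if true then true else true) then (if true then 5 else 1) else (3 + 6)))
step 2: [delta@0] (if true then ((5 + 0) + (let y = false in 1)) else (if (if true then true else true) then (if true then 5 else 1) else (3 + 6)))

Answer: delta at 0 : (true || true)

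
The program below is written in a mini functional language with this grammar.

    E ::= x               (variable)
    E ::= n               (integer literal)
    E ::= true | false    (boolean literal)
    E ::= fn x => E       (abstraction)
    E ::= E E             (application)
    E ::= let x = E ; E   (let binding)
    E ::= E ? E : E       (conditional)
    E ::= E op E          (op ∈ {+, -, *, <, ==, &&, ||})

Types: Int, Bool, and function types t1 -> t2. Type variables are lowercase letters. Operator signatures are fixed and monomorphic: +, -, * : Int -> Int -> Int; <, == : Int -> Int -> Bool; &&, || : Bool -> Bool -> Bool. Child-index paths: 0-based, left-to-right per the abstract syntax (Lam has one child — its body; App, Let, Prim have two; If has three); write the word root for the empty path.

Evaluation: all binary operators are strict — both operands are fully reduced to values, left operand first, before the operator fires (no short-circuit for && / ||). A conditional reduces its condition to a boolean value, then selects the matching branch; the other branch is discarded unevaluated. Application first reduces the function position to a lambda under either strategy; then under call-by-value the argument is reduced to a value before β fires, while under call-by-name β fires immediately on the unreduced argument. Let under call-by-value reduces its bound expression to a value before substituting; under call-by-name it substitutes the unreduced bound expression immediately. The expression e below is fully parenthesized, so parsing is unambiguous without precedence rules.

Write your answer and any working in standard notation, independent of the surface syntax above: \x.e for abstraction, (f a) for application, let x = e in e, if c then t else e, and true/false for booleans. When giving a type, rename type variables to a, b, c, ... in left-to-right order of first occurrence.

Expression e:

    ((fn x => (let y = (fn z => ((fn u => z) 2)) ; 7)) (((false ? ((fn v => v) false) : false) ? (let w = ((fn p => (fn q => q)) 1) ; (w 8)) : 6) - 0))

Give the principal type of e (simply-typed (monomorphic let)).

Trace:
z : b
\u._ : c -> b
  unify c -> b ~ Int -> d
  unify c ~ Int
  unify b ~ d
_ _ : d
\z._ : d -> d
let y : d -> d
\x._ : a -> Int
  unify Bool ~ Bool
v : e
\v._ : e -> e
  unify e -> e ~ Bool -> f
  unify e ~ Bool
  unify Bool ~ f
_ _ : Bool
  unify Bool ~ Bool
  unify Bool ~ Bool
q : h
\q._ : h -> h
\p._ : g -> h -> h
  unify g -> h -> h ~ Int -> i
  unify g ~ Int
  unify h -> h ~ i
_ _ : h -> h
let w : h -> h
w : h -> h
  unify h -> h ~ Int -> j
  unify h ~ Int
  unify Int ~ j
_ _ : Int
  unify Int ~ Int
  unify Int ~ Int
  unify Int ~ Int
  unify a -> Int ~ Int -> k
  unify a ~ Int
  unify Int ~ k
_ _ : Int

Answer: Int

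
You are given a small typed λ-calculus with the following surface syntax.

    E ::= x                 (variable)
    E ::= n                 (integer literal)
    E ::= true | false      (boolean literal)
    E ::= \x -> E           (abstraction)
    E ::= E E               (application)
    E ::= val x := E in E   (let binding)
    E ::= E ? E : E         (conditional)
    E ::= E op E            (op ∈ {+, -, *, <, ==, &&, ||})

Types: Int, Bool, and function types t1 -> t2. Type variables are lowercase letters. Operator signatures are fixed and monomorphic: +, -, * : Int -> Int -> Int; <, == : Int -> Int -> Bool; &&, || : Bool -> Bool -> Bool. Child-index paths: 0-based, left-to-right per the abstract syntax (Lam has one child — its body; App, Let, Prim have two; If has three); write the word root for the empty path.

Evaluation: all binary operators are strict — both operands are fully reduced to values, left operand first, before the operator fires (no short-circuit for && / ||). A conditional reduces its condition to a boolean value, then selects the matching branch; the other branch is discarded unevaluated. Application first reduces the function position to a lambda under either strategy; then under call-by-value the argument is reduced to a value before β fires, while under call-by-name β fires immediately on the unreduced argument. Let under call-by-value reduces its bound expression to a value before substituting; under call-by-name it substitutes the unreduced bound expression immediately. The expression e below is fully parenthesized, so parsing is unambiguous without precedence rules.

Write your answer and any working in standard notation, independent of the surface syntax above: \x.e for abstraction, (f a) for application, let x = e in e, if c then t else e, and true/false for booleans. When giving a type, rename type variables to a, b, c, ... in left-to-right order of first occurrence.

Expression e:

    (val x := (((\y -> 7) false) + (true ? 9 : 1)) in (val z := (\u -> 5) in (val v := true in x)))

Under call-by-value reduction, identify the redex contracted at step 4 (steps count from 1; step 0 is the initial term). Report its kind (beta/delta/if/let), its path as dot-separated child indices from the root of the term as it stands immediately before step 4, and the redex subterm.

Answer: let at root : (let x = 16 in (let z = (\u.5) in (let v = true in x)))

Working:
step 0: (let x = (((\y.7) false) + (if true then 9 else 1)) in (let z = (\u.5) in (let v = true in x)))
step 1: [beta@0.0] (let x = (7 + (if true then 9 else 1)) in (let z = (\u.5) in (let v = true in x)))
step 2: [if@0.1] (let x = (7 + 9) in (let z = (\u.5) in (let v = true in x)))
step 3: [delta@0] (let x = 16 in (let z = (\u.5) in (let v = true in x)))
step 4: [let@root] (let z = (\u.5) in (let v = true in 16))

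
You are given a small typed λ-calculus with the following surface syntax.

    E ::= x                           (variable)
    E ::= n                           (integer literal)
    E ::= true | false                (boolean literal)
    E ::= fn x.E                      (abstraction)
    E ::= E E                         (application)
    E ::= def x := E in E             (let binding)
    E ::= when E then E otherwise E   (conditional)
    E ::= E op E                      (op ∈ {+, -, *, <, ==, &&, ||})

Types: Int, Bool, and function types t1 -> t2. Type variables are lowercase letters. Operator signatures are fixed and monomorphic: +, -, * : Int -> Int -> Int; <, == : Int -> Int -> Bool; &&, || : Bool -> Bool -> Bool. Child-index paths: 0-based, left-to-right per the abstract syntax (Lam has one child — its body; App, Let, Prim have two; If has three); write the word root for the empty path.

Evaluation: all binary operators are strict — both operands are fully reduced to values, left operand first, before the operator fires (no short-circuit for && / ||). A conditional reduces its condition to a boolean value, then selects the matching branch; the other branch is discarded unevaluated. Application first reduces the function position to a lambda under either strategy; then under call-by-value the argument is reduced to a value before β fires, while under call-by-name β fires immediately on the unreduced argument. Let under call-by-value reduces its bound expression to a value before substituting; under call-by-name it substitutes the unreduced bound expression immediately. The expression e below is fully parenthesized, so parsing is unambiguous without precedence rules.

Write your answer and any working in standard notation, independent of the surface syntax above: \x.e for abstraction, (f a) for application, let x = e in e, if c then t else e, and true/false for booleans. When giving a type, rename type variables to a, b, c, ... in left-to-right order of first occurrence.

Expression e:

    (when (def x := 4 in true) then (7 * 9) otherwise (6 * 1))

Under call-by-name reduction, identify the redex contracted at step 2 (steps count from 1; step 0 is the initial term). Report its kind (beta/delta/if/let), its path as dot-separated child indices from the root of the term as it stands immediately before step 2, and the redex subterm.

Answer: if at root : (if true then (7 * 9) else (6 * 1))

Trace:
step 0: (if (let x = 4 in true) then (7 * 9) else (6 * 1))
step 1: [let@0] (if true then (7 * 9) else (6 * 1))
step 2: [if@root] (7 * 9)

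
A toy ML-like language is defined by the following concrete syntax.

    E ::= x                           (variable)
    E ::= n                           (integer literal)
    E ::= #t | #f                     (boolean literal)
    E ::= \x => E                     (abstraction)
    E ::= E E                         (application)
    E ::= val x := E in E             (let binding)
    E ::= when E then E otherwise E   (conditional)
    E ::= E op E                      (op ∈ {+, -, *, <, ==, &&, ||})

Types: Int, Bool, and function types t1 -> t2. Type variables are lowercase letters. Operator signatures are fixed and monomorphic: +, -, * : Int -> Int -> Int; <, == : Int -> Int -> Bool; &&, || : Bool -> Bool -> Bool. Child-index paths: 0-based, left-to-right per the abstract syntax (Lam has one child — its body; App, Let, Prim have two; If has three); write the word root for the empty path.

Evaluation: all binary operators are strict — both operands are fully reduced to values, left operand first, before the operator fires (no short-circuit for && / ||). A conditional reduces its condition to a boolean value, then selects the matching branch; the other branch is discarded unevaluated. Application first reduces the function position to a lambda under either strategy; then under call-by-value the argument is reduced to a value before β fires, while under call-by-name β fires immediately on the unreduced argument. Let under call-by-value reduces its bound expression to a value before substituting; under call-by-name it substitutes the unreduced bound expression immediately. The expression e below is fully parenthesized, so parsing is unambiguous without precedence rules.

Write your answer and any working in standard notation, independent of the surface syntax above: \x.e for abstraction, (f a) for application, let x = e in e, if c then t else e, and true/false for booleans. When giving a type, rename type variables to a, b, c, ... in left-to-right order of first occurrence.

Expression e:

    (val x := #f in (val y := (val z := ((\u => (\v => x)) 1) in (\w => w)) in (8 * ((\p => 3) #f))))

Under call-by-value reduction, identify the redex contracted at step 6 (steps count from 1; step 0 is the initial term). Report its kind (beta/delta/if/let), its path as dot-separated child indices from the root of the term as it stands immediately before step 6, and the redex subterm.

Derivation:
step 0: (let x = false in (let y = (let z = ((\u.(\v.x)) 1) in (\w.w)) in (8 * ((\p.3) false))))
step 1: [let@root] (let y = (let z = ((\u.(\v.false)) 1) in (\w.w)) in (8 * ((\p.3) false)))
step 2: [beta@0.0] (let y = (let z = (\v.false) in (\w.w)) in (8 * ((\p.3) false)))
step 3: [let@0] (let y = (\w.w) in (8 * ((\p.3) false)))
step 4: [let@root] (8 * ((\p.3) false))
step 5: [beta@1] (8 * 3)
step 6: [delta@root] 24

Answer: delta at root : (8 * 3)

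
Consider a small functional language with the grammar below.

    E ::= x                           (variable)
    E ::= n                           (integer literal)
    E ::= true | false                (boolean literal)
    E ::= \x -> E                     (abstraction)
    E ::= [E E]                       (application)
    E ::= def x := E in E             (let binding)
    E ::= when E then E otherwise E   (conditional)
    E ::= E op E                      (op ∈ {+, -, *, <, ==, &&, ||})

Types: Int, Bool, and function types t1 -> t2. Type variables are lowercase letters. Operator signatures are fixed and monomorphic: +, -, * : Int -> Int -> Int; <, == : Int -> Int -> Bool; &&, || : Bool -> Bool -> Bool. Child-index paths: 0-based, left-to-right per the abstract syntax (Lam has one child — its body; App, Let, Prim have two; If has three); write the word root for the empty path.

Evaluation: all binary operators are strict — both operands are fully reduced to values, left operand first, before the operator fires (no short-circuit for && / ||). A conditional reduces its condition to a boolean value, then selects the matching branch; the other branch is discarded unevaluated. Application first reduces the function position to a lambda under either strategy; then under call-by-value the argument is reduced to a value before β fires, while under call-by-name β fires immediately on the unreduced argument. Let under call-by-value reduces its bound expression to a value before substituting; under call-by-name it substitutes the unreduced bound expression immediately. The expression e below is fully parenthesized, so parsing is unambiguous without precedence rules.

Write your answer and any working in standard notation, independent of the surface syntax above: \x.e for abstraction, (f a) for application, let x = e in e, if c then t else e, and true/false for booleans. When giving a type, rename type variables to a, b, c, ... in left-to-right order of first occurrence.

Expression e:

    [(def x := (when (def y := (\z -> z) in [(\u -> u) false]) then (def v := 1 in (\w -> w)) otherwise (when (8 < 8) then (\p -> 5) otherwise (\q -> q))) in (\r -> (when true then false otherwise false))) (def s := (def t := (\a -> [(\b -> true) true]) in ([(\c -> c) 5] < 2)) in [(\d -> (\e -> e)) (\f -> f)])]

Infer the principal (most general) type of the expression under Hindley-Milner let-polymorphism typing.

Answer: Bool

Working:
z : a
\z._ : a -> a
let y : forall. a -> a
u : b
\u._ : b -> b
  unify b -> b ~ Bool -> c
  unify b ~ Bool
  unify Bool ~ c
_ _ : Bool
  unify Bool ~ Bool
let v : Int
w : d
\w._ : d -> d
  unify Int ~ Int
  unify Int ~ Int
  unify Bool ~ Bool
\p._ : e -> Int
q : f
\q._ : f -> f
  unify e -> Int ~ f -> f
  unify e ~ f
  unify Int ~ f
  unify d -> d ~ Int -> Int
  unify d ~ Int
  unify Int ~ Int
let x : Int -> Int
  unify Bool ~ Bool
  unify Bool ~ Bool
\r._ : g -> Bool
\b._ : i -> Bool
  unify i -> Bool ~ Bool -> j
  unify i ~ Bool
  unify Bool ~ j
_ _ : Bool
\a._ : h -> Bool
let t : forall. h -> Bool
c : k
\c._ : k -> k
  unify k -> k ~ Int -> l
  unify k ~ Int
  unify Int ~ l
_ _ : Int
  unify Int ~ Int
  unify Int ~ Int
let s : Bool
e : n
\e._ : n -> n
\d._ : m -> n -> n
f : o
\f._ : o -> o
  unify m -> n -> n ~ (o -> o) -> p
  unify m ~ o -> o
  unify n -> n ~ p
_ _ : n -> n
  unify g -> Bool ~ (n -> n) -> q
  unify g ~ n -> n
  unify Bool ~ q
_ _ : Bool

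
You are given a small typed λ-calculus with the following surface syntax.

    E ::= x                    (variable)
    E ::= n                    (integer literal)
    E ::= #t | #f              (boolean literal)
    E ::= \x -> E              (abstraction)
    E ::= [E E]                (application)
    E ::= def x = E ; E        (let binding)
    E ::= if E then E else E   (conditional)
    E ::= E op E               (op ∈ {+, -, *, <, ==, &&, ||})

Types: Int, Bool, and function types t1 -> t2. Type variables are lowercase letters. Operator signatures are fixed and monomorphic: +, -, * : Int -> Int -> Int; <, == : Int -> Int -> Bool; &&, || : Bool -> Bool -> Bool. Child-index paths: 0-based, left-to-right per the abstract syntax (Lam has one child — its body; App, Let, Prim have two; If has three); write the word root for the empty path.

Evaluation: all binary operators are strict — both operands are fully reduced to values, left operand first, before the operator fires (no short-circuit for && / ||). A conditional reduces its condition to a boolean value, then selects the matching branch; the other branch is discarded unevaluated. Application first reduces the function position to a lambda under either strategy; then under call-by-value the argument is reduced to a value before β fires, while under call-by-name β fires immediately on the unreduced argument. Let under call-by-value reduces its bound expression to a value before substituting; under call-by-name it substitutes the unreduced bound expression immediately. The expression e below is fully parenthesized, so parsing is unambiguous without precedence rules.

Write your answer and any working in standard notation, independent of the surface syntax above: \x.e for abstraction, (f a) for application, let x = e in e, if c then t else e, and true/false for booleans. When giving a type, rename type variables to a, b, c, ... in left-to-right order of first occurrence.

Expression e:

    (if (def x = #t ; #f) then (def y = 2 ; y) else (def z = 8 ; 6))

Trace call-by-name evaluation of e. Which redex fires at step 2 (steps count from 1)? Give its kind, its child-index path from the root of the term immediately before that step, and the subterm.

Working:
step 0: (if (let x = true in false) then (let y = 2 in y) else (let z = 8 in 6))
step 1: [let@0] (if false then (let y = 2 in y) else (let z = 8 in 6))
step 2: [if@root] (let z = 8 in 6)

Answer: if at root : (if false then (let y = 2 in y) else (let z = 8 in 6))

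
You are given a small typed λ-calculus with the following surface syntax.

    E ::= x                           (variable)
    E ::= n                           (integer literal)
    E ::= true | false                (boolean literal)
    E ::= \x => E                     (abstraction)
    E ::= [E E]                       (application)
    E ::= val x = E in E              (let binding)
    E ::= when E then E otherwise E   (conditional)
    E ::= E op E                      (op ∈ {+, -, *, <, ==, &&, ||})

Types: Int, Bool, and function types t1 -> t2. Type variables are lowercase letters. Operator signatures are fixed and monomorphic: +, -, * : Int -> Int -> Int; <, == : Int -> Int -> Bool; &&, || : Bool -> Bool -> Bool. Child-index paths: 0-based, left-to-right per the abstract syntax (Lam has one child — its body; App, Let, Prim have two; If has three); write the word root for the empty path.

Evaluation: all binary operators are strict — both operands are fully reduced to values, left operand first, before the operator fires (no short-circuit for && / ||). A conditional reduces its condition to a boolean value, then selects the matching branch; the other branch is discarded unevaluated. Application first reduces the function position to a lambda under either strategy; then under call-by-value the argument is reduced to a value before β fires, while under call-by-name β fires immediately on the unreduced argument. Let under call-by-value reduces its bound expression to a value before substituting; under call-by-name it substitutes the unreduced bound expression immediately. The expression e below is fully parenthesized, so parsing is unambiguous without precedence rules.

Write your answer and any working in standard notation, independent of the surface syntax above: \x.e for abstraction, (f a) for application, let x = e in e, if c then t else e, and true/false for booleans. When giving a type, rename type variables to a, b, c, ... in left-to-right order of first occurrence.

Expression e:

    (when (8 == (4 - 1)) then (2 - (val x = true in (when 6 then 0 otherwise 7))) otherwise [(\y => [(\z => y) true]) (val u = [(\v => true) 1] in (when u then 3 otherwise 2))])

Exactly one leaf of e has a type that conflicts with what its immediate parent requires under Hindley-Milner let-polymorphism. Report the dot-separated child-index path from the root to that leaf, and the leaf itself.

Answer: 1.1.1.0 : 6

Derivation:
  unify Int ~ Int
  unify Int ~ Int
  unify Int ~ Int
  unify Int ~ Int
  unify Bool ~ Bool
  unify Int ~ Int
let x : Bool
  unify Int ~ Bool
  FAIL: mismatch Int ~ Bool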